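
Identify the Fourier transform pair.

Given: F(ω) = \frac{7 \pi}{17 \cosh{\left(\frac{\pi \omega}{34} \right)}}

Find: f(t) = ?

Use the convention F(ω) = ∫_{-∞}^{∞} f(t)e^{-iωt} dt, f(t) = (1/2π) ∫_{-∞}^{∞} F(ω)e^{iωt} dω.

f(t) = \frac{7}{\cosh{\left(17 t \right)}}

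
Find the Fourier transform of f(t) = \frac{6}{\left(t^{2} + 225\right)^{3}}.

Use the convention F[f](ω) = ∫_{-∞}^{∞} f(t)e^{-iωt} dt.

F(ω) = \frac{\pi \left(75 \omega^{2} + 15 \left|{\omega}\right| + 1\right) e^{- 15 \left|{\omega}\right|}}{337500}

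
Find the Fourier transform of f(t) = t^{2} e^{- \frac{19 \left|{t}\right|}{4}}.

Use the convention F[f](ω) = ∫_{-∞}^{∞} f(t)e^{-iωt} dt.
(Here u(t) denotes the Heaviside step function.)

F(ω) = \frac{4864 \left(361 - 48 \omega^{2}\right)}{\left(16 \omega^{2} + 361\right)^{3}}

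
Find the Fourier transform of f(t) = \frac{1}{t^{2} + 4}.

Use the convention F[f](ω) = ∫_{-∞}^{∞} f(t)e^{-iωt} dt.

F(ω) = \frac{\pi e^{- 2 \left|{\omega}\right|}}{2}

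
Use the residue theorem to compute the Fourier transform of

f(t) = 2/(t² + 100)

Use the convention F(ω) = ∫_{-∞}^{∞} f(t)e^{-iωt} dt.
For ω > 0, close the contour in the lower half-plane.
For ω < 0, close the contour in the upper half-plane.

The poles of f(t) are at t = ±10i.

Let g(z) = f(z)e^{-iωz}; for large |z| the factor e^{-iωz} decays in the lower half-plane when ω > 0 and in the upper half-plane when ω < 0.

Case ω > 0 (lower half-plane, clockwise contour ⇒ F(ω) = -2πi·ΣRes):
  Res_{z = - 10 i} g(z) = \frac{i e^{- 10 \omega}}{10}
  F(ω) = -2πi·ΣRes = \frac{\pi e^{- 10 \omega}}{5}

Case ω < 0 (upper half-plane, counterclockwise contour ⇒ F(ω) = +2πi·ΣRes):
  Res_{z = 10 i} g(z) = - \frac{i e^{10 \omega}}{10}
  F(ω) = 2πi·ΣRes = \frac{\pi e^{10 \omega}}{5}

Both cases combine into a single formula in |ω|:

F(ω) = \frac{\pi e^{- 10 \left|{\omega}\right|}}{5}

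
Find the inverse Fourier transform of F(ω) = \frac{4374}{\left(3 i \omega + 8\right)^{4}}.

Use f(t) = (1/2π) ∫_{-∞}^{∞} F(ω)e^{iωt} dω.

f(t) = 9 t^{3} e^{- \frac{8 t}{3}} u\left(t\right)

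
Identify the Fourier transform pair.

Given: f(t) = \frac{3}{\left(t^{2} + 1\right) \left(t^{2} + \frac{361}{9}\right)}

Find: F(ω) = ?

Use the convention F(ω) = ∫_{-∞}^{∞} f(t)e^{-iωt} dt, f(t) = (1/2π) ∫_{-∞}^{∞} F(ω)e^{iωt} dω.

F(ω) = \frac{27 \pi e^{- \left|{\omega}\right|}}{352} - \frac{81 \pi e^{- \frac{19 \left|{\omega}\right|}{3}}}{6688}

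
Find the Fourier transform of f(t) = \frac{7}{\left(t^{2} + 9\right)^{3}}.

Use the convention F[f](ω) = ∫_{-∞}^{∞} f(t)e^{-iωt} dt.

F(ω) = \frac{7 \pi \left(3 \omega^{2} + 3 \left|{\omega}\right| + 1\right) e^{- 3 \left|{\omega}\right|}}{648}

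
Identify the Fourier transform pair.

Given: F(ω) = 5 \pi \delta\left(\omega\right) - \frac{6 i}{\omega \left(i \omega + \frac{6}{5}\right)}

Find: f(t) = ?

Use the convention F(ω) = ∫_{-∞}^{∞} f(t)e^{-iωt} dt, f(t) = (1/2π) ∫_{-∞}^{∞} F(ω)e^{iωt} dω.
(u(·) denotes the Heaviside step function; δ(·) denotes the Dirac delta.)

f(t) = 5 \left(1 - e^{- \frac{6 t}{5}}\right) u\left(t\right)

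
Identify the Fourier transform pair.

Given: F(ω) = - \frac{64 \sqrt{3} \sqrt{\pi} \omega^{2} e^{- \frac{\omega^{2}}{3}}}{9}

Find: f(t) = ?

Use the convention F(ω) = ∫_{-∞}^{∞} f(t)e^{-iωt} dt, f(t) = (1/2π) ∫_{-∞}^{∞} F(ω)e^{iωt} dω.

f(t) = 8 \left(3 t^{2} - 2\right) e^{- \frac{3 t^{2}}{4}}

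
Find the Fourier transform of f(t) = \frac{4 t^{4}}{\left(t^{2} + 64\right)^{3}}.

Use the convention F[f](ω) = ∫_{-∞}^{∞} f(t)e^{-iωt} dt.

F(ω) = \frac{\pi \left(64 \omega^{2} - 40 \left|{\omega}\right| + 3\right) e^{- 8 \left|{\omega}\right|}}{16}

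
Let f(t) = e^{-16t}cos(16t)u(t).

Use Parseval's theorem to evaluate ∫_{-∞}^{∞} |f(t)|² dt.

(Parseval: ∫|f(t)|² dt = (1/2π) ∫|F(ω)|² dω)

∫|f(t)|² dt = \frac{3}{128}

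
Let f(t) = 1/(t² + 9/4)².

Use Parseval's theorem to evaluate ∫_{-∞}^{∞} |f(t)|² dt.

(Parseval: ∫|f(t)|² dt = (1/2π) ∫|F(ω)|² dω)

∫|f(t)|² dt = \frac{40 \pi}{2187}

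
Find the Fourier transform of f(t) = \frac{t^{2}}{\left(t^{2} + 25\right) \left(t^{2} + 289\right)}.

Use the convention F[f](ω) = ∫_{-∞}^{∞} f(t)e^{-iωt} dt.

F(ω) = \frac{\pi \left(17 - 5 e^{12 \left|{\omega}\right|}\right) e^{- 17 \left|{\omega}\right|}}{264}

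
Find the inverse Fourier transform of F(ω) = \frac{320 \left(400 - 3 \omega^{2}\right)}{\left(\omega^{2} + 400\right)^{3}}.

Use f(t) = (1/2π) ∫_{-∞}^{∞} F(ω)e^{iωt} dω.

f(t) = 4 t^{2} e^{- 20 \left|{t}\right|}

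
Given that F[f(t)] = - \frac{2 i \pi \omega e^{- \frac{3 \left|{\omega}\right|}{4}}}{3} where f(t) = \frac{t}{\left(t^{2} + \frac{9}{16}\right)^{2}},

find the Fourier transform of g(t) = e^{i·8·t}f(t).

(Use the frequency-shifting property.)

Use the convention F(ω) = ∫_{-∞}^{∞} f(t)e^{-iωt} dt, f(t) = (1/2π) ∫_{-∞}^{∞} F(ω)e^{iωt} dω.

F[g](ω) = \frac{2 i \pi \left(8 - \omega\right) e^{- \frac{3 \left|{\omega - 8}\right|}{4}}}{3}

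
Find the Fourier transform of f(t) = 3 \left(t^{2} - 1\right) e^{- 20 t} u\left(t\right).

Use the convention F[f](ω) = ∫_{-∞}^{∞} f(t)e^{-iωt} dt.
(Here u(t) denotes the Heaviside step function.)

F(ω) = \frac{3 \left(2 i \omega - \left(i \omega + 20\right)^{3} + 40\right)}{\left(i \omega + 20\right)^{4}}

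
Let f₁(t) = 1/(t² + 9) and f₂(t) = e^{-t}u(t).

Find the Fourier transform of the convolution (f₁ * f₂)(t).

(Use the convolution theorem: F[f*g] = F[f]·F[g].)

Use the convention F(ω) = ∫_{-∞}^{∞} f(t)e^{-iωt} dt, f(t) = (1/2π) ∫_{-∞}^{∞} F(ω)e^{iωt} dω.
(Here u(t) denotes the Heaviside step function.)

F[f₁*f₂](ω) = \frac{\pi e^{- 3 \left|{\omega}\right|}}{3 \left(i \omega + 1\right)}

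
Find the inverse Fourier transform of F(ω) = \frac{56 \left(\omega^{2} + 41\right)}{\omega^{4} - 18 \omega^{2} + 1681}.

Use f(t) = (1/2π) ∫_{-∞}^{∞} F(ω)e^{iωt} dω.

f(t) = 7 e^{- 4 \left|{t}\right|} \cos{\left(5 \left|{t}\right| \right)}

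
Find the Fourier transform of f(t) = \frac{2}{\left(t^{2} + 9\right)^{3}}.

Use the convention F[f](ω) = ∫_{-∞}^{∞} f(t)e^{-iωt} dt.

F(ω) = \frac{\pi \left(3 \omega^{2} + 3 \left|{\omega}\right| + 1\right) e^{- 3 \left|{\omega}\right|}}{324}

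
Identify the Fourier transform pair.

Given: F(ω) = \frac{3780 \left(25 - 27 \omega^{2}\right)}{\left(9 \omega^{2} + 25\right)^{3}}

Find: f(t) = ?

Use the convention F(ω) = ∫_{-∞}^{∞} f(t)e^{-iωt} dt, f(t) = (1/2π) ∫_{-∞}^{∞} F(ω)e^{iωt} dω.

f(t) = 7 t^{2} e^{- \frac{5 \left|{t}\right|}{3}}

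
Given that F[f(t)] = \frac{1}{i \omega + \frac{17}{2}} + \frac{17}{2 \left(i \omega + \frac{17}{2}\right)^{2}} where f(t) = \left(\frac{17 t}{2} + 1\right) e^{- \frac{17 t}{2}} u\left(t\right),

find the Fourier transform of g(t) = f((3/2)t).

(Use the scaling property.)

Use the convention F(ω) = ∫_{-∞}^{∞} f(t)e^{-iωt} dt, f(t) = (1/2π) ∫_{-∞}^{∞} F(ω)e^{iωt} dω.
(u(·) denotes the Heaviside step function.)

F[g](ω) = \frac{8 \left(- 2 i \omega - 51\right)}{16 \omega^{2} - 408 i \omega - 2601}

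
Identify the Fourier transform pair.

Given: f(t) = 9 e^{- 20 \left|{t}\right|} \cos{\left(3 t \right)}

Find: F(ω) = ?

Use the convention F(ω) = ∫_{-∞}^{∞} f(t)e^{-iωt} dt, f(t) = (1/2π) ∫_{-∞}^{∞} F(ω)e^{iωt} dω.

F(ω) = \frac{360 \left(\omega^{2} + 409\right)}{\omega^{4} + 782 \omega^{2} + 167281}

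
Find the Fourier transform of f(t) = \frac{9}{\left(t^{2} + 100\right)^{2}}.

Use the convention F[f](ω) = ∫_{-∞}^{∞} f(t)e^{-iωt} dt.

F(ω) = \frac{9 \pi \left(10 \left|{\omega}\right| + 1\right) e^{- 10 \left|{\omega}\right|}}{2000}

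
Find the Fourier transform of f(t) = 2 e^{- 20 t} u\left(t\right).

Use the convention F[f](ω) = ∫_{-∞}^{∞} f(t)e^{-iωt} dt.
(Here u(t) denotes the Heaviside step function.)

F(ω) = \frac{2}{i \omega + 20}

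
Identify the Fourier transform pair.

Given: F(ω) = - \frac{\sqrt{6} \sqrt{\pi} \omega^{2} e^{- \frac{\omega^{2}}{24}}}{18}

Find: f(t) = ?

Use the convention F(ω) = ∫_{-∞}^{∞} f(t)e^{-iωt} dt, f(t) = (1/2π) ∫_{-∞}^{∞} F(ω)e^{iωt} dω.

f(t) = 2 \left(24 t^{2} - 2\right) e^{- 6 t^{2}}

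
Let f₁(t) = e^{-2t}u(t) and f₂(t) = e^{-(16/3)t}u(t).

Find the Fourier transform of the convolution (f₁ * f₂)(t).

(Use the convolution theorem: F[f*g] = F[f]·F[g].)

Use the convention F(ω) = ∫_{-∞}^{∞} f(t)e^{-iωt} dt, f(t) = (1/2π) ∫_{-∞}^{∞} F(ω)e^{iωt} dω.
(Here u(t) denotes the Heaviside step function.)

F[f₁*f₂](ω) = \frac{3}{\left(i \omega + 2\right) \left(3 i \omega + 16\right)}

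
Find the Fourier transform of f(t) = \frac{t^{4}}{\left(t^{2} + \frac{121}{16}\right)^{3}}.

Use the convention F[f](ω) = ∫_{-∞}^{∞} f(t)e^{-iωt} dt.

F(ω) = \frac{\pi \left(121 \omega^{2} - 220 \left|{\omega}\right| + 48\right) e^{- \frac{11 \left|{\omega}\right|}{4}}}{352}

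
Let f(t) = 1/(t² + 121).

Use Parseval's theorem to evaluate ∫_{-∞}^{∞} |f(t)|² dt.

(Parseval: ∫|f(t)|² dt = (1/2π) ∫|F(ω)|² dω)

∫|f(t)|² dt = \frac{\pi}{2662}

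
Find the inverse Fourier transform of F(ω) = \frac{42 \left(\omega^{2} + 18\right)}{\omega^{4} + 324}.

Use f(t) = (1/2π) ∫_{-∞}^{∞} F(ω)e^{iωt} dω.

f(t) = 7 e^{- 3 \left|{t}\right|} \cos{\left(3 \left|{t}\right| \right)}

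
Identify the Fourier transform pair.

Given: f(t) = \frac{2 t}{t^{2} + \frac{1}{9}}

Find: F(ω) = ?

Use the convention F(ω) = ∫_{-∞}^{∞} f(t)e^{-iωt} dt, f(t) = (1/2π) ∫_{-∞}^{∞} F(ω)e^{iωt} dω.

F(ω) = - 2 i \pi e^{- \frac{\left|{\omega}\right|}{3}} \operatorname{sign}{\left(\omega \right)}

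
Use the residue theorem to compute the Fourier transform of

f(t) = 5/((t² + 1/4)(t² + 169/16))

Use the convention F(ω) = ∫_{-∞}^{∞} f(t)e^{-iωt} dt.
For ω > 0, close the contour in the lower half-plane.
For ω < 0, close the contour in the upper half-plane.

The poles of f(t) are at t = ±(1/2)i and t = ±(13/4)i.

Let g(z) = f(z)e^{-iωz}; for large |z| the factor e^{-iωz} decays in the lower half-plane when ω > 0 and in the upper half-plane when ω < 0.

Case ω > 0 (lower half-plane, clockwise contour ⇒ F(ω) = -2πi·ΣRes):
  Res_{z = - \frac{i}{2}} g(z) = \frac{16 i e^{- \frac{\omega}{2}}}{33}
  Res_{z = - \frac{13 i}{4}} g(z) = - \frac{32 i e^{- \frac{13 \omega}{4}}}{429}
  F(ω) = -2πi·ΣRes = \frac{32 \pi e^{- \frac{\omega}{2}}}{33} - \frac{64 \pi e^{- \frac{13 \omega}{4}}}{429}

Case ω < 0 (upper half-plane, counterclockwise contour ⇒ F(ω) = +2πi·ΣRes):
  Res_{z = \frac{i}{2}} g(z) = - \frac{16 i e^{\frac{\omega}{2}}}{33}
  Res_{z = \frac{13 i}{4}} g(z) = \frac{32 i e^{\frac{13 \omega}{4}}}{429}
  F(ω) = 2πi·ΣRes = \frac{32 \pi \left(- 2 e^{\frac{13 \omega}{4}} + 13 e^{\frac{\omega}{2}}\right)}{429}

Both cases combine into a single formula in |ω|:

F(ω) = \frac{32 \pi e^{- \frac{\left|{\omega}\right|}{2}}}{33} - \frac{64 \pi e^{- \frac{13 \left|{\omega}\right|}{4}}}{429}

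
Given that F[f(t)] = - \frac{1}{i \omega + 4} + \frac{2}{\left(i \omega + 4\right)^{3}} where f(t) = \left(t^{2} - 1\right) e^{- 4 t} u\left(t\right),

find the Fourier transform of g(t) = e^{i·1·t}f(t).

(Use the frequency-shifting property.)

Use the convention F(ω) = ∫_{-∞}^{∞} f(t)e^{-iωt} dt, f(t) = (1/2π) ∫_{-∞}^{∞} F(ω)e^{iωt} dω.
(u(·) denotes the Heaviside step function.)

F[g](ω) = \frac{2 i \left(\omega - 1\right) - \left(i \left(\omega - 1\right) + 4\right)^{3} + 8}{\left(i \left(\omega - 1\right) + 4\right)^{4}}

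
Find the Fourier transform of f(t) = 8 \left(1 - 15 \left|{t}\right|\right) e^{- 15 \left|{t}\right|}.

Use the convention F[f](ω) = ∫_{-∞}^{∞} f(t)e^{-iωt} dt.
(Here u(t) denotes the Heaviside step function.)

F(ω) = \frac{480 \omega^{2}}{\left(\omega^{2} + 225\right)^{2}}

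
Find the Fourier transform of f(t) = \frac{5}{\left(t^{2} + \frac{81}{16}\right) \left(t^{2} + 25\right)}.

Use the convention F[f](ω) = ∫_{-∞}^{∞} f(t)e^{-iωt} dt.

F(ω) = - \frac{16 \pi e^{- 5 \left|{\omega}\right|}}{319} + \frac{320 \pi e^{- \frac{9 \left|{\omega}\right|}{4}}}{2871}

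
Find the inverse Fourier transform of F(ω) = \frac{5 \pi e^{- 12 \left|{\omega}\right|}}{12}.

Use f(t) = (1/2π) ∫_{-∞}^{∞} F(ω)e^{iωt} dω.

f(t) = \frac{5}{t^{2} + 144}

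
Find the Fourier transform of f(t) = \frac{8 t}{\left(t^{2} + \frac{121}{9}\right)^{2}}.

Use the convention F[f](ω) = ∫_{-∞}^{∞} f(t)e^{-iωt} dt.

F(ω) = - \frac{12 i \pi \omega e^{- \frac{11 \left|{\omega}\right|}{3}}}{11}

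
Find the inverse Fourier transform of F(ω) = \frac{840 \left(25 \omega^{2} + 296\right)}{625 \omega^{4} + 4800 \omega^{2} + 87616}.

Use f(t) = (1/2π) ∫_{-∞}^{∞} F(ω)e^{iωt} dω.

f(t) = 6 e^{- \frac{14 \left|{t}\right|}{5}} \cos{\left(2 \left|{t}\right| \right)}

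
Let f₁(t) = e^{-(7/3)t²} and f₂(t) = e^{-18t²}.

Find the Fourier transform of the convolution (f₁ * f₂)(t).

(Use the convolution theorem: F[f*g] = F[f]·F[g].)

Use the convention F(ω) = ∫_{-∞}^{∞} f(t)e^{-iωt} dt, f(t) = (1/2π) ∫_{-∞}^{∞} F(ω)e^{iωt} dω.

F[f₁*f₂](ω) = \frac{\sqrt{42} \pi e^{- \frac{61 \omega^{2}}{504}}}{42}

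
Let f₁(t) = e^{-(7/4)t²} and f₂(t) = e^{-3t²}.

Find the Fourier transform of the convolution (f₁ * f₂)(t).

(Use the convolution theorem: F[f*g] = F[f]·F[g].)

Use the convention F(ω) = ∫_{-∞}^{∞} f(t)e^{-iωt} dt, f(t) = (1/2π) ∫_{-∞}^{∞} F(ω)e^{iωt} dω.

F[f₁*f₂](ω) = \frac{2 \sqrt{21} \pi e^{- \frac{19 \omega^{2}}{84}}}{21}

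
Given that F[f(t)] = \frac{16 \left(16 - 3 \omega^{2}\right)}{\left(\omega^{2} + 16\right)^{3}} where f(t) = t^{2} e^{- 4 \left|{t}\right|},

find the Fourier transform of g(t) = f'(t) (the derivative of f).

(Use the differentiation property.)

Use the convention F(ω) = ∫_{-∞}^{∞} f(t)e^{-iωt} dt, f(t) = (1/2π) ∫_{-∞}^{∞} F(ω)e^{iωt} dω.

F[g](ω) = - \frac{16 i \omega \left(3 \omega^{2} - 16\right)}{\left(\omega^{2} + 16\right)^{3}}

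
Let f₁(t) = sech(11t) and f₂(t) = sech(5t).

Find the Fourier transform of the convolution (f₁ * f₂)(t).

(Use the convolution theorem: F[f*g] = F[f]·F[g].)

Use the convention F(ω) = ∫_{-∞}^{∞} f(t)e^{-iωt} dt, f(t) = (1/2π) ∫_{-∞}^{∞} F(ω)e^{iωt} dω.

F[f₁*f₂](ω) = \frac{\pi^{2}}{55 \cosh{\left(\frac{\pi \omega}{22} \right)} \cosh{\left(\frac{\pi \omega}{10} \right)}}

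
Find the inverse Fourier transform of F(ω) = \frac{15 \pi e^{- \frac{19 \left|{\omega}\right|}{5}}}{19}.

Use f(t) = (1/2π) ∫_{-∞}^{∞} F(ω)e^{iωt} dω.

f(t) = \frac{3}{t^{2} + \frac{361}{25}}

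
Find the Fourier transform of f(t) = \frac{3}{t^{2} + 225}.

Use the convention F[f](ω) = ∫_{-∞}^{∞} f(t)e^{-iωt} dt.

F(ω) = \frac{\pi e^{- 15 \left|{\omega}\right|}}{5}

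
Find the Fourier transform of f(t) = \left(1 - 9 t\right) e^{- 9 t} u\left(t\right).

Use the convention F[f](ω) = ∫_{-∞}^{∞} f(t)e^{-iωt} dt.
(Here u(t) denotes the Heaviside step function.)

F(ω) = \frac{i \omega}{- \omega^{2} + 18 i \omega + 81}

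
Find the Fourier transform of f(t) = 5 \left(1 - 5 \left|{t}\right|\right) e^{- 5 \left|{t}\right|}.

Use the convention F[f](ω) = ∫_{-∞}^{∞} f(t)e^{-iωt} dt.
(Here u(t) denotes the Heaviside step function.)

F(ω) = \frac{100 \omega^{2}}{\left(\omega^{2} + 25\right)^{2}}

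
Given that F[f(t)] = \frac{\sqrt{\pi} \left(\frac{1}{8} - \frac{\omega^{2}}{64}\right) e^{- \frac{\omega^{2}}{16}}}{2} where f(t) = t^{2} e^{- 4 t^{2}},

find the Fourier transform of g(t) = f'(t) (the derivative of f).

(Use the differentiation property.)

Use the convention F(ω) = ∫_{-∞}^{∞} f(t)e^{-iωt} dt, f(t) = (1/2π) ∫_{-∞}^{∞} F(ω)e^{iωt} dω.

F[g](ω) = \frac{i \sqrt{\pi} \omega \left(8 - \omega^{2}\right) e^{- \frac{\omega^{2}}{16}}}{128}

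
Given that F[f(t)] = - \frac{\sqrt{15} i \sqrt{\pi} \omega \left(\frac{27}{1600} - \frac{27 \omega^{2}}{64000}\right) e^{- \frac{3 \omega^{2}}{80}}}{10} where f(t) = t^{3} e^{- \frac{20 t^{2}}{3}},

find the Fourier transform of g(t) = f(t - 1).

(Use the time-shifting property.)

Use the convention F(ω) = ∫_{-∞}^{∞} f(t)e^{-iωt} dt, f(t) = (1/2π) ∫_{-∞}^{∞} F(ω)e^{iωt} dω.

F[g](ω) = \frac{27 \sqrt{15} i \sqrt{\pi} \omega \left(\omega^{2} - 40\right) e^{- \omega \left(\frac{3 \omega}{80} + i\right)}}{640000}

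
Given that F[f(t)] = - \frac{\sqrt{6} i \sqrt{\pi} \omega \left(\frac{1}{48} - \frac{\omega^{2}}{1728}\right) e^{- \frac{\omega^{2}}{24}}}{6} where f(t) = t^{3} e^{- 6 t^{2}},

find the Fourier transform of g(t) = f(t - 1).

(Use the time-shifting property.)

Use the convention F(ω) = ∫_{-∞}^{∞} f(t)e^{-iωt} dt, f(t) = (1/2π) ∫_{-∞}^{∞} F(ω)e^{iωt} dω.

F[g](ω) = \frac{\sqrt{6} i \sqrt{\pi} \omega \left(\omega^{2} - 36\right) e^{- \omega \left(\frac{\omega}{24} + i\right)}}{10368}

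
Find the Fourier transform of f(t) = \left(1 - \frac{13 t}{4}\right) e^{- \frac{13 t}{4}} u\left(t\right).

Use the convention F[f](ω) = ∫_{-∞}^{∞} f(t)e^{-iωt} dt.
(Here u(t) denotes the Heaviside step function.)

F(ω) = \frac{16 i \omega}{- 16 \omega^{2} + 104 i \omega + 169}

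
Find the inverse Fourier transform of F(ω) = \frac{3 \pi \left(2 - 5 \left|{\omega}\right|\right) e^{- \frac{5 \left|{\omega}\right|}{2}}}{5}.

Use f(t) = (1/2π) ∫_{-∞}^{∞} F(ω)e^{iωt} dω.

f(t) = \frac{6 t^{2}}{\left(t^{2} + \frac{25}{4}\right)^{2}}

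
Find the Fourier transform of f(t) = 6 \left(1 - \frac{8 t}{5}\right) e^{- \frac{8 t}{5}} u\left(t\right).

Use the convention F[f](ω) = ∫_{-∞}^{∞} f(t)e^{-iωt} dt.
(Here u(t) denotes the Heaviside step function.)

F(ω) = \frac{150 i \omega}{- 25 \omega^{2} + 80 i \omega + 64}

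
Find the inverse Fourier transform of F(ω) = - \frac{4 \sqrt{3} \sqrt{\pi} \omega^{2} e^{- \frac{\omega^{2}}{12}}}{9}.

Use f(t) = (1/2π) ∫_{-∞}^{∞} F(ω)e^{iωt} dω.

f(t) = 4 \left(12 t^{2} - 2\right) e^{- 3 t^{2}}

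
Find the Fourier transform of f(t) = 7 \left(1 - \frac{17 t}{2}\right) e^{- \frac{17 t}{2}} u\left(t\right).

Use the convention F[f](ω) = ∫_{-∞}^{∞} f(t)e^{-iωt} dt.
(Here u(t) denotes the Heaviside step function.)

F(ω) = \frac{28 i \omega}{- 4 \omega^{2} + 68 i \omega + 289}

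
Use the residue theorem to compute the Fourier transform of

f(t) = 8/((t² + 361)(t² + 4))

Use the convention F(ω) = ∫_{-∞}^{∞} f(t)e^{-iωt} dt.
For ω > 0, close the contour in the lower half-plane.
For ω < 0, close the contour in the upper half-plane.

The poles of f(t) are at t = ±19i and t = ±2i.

Let g(z) = f(z)e^{-iωz}; for large |z| the factor e^{-iωz} decays in the lower half-plane when ω > 0 and in the upper half-plane when ω < 0.

Case ω > 0 (lower half-plane, clockwise contour ⇒ F(ω) = -2πi·ΣRes):
  Res_{z = - 19 i} g(z) = - \frac{4 i e^{- 19 \omega}}{6783}
  Res_{z = - 2 i} g(z) = \frac{2 i e^{- 2 \omega}}{357}
  F(ω) = -2πi·ΣRes = \frac{4 \pi \left(19 e^{17 \omega} - 2\right) e^{- 19 \omega}}{6783}

Case ω < 0 (upper half-plane, counterclockwise contour ⇒ F(ω) = +2πi·ΣRes):
  Res_{z = 19 i} g(z) = \frac{4 i e^{19 \omega}}{6783}
  Res_{z = 2 i} g(z) = - \frac{2 i e^{2 \omega}}{357}
  F(ω) = 2πi·ΣRes = \frac{4 \pi \left(19 - 2 e^{17 \omega}\right) e^{2 \omega}}{6783}

Both cases combine into a single formula in |ω|:

F(ω) = \frac{4 \pi \left(19 e^{17 \left|{\omega}\right|} - 2\right) e^{- 19 \left|{\omega}\right|}}{6783}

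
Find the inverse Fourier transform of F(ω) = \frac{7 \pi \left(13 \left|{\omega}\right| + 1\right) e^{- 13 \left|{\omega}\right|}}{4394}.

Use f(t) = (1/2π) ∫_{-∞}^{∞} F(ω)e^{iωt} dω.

f(t) = \frac{7}{\left(t^{2} + 169\right)^{2}}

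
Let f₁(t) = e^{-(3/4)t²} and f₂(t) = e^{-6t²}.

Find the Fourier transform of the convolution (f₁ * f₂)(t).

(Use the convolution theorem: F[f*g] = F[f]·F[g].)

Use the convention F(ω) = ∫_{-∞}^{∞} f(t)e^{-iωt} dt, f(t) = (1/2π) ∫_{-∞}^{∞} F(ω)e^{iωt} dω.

F[f₁*f₂](ω) = \frac{\sqrt{2} \pi e^{- \frac{3 \omega^{2}}{8}}}{3}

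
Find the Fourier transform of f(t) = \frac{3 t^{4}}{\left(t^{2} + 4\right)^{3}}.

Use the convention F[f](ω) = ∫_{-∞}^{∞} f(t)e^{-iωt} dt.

F(ω) = \frac{3 \pi \left(4 \omega^{2} - 10 \left|{\omega}\right| + 3\right) e^{- 2 \left|{\omega}\right|}}{16}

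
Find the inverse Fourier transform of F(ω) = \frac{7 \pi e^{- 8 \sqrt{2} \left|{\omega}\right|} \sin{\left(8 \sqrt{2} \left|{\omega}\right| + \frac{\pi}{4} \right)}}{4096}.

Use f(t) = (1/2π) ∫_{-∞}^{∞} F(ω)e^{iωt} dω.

f(t) = \frac{7}{t^{4} + 65536}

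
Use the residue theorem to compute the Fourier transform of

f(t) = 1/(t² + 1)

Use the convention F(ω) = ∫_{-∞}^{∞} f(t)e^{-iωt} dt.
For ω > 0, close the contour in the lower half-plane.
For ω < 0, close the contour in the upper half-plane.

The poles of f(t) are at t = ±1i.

Let g(z) = f(z)e^{-iωz}; for large |z| the factor e^{-iωz} decays in the lower half-plane when ω > 0 and in the upper half-plane when ω < 0.

Case ω > 0 (lower half-plane, clockwise contour ⇒ F(ω) = -2πi·ΣRes):
  Res_{z = - i} g(z) = \frac{i e^{- \omega}}{2}
  F(ω) = -2πi·ΣRes = \pi e^{- \omega}

Case ω < 0 (upper half-plane, counterclockwise contour ⇒ F(ω) = +2πi·ΣRes):
  Res_{z = i} g(z) = - \frac{i e^{\omega}}{2}
  F(ω) = 2πi·ΣRes = \pi e^{\omega}

Both cases combine into a single formula in |ω|:

F(ω) = \pi e^{- \left|{\omega}\right|}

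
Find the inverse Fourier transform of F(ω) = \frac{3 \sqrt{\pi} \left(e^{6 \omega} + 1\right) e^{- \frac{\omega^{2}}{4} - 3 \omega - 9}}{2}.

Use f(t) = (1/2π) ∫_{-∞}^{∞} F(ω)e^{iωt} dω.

f(t) = 3 e^{- t^{2}} \cos{\left(6 t \right)}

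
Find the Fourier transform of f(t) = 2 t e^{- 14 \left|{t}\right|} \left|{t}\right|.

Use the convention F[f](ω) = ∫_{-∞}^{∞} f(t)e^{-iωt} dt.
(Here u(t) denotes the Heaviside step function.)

F(ω) = \frac{8 i \omega \left(\omega^{2} - 588\right)}{\left(\omega^{2} + 196\right)^{3}}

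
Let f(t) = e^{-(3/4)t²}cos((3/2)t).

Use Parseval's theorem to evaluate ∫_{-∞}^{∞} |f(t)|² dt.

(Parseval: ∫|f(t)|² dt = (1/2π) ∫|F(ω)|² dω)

∫|f(t)|² dt = \frac{\sqrt{6} \sqrt{\pi} \left(1 + e^{\frac{3}{2}}\right)}{6 e^{\frac{3}{2}}}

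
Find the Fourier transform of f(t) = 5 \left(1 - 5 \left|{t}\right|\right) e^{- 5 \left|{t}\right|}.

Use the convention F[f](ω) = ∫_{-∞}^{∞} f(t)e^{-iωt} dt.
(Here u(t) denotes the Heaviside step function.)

F(ω) = \frac{100 \omega^{2}}{\left(\omega^{2} + 25\right)^{2}}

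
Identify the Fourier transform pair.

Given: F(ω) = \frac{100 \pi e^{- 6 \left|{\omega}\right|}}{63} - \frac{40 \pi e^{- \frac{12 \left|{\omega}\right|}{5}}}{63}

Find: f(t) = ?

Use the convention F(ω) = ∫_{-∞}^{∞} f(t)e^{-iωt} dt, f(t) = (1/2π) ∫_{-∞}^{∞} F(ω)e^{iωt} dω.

f(t) = \frac{8 t^{2}}{\left(t^{2} + \frac{144}{25}\right) \left(t^{2} + 36\right)}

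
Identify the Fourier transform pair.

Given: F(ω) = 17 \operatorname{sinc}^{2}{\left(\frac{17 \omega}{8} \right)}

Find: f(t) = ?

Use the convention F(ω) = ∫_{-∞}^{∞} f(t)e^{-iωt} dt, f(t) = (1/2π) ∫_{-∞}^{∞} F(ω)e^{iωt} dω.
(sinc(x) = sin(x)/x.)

f(t) = 4 \left(\begin{cases} 1 - \frac{4 \left|{t}\right|}{17} & \text{for}\: \left|{t}\right| < \frac{17}{4} \\0 & \text{otherwise} \end{cases}\right)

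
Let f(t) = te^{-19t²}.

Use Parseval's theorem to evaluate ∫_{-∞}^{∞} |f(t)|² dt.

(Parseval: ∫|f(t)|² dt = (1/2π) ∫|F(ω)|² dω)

∫|f(t)|² dt = \frac{\sqrt{38} \sqrt{\pi}}{2888}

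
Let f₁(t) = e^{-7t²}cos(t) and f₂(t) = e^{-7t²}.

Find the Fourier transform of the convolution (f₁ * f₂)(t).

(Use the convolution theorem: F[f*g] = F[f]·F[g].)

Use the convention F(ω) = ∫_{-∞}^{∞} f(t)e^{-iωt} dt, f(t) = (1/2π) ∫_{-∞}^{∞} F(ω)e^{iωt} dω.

F[f₁*f₂](ω) = \frac{\pi \left(e^{\frac{\omega}{7}} + 1\right) e^{- \frac{\omega^{2}}{14} - \frac{\omega}{14} - \frac{1}{28}}}{14}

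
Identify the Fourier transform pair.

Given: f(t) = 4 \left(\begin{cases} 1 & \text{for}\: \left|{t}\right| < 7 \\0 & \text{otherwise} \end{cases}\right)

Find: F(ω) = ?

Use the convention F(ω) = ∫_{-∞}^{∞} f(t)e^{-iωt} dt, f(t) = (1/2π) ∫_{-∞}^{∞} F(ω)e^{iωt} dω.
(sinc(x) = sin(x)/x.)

F(ω) = 56 \operatorname{sinc}{\left(7 \omega \right)}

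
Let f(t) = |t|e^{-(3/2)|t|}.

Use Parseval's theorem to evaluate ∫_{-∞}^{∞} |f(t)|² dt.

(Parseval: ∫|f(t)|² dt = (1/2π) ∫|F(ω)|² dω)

∫|f(t)|² dt = \frac{4}{27}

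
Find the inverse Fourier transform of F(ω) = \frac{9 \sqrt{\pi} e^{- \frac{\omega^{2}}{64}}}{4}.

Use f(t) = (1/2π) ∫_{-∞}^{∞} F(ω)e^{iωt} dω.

f(t) = 9 e^{- 16 t^{2}}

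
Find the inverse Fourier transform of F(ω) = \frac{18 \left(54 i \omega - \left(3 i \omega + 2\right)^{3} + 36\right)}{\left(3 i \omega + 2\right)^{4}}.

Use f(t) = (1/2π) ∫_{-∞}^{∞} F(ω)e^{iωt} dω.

f(t) = 6 \left(t^{2} - 1\right) e^{- \frac{2 t}{3}} u\left(t\right)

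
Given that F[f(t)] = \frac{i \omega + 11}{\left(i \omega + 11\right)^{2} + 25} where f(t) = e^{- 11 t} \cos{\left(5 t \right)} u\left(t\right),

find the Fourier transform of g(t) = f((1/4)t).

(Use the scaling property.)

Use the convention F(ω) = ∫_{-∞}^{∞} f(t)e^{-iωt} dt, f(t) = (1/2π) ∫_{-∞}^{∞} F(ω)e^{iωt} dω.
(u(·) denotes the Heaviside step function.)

F[g](ω) = \frac{4 \left(4 i \omega + 11\right)}{\left(4 i \omega + 11\right)^{2} + 25}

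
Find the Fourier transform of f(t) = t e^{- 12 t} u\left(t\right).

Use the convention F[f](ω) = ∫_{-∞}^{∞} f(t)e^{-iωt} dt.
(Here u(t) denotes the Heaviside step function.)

F(ω) = \frac{1}{\left(i \omega + 12\right)^{2}}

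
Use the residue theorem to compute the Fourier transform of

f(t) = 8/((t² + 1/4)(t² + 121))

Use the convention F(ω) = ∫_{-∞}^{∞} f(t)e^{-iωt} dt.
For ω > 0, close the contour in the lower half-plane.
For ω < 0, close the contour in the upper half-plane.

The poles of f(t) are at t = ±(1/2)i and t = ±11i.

Let g(z) = f(z)e^{-iωz}; for large |z| the factor e^{-iωz} decays in the lower half-plane when ω > 0 and in the upper half-plane when ω < 0.

Case ω > 0 (lower half-plane, clockwise contour ⇒ F(ω) = -2πi·ΣRes):
  Res_{z = - \frac{i}{2}} g(z) = \frac{32 i e^{- \frac{\omega}{2}}}{483}
  Res_{z = - 11 i} g(z) = - \frac{16 i e^{- 11 \omega}}{5313}
  F(ω) = -2πi·ΣRes = - \frac{32 \pi e^{- 11 \omega}}{5313} + \frac{64 \pi e^{- \frac{\omega}{2}}}{483}

Case ω < 0 (upper half-plane, counterclockwise contour ⇒ F(ω) = +2πi·ΣRes):
  Res_{z = \frac{i}{2}} g(z) = - \frac{32 i e^{\frac{\omega}{2}}}{483}
  Res_{z = 11 i} g(z) = \frac{16 i e^{11 \omega}}{5313}
  F(ω) = 2πi·ΣRes = \frac{32 \pi \left(22 e^{\frac{\omega}{2}} - e^{11 \omega}\right)}{5313}

Both cases combine into a single formula in |ω|:

F(ω) = - \frac{32 \pi e^{- 11 \left|{\omega}\right|}}{5313} + \frac{64 \pi e^{- \frac{\left|{\omega}\right|}{2}}}{483}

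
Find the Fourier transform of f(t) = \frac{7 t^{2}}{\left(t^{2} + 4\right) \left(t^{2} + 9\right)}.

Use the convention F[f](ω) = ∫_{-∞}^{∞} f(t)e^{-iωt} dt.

F(ω) = \frac{7 \pi \left(3 - 2 e^{\left|{\omega}\right|}\right) e^{- 3 \left|{\omega}\right|}}{5}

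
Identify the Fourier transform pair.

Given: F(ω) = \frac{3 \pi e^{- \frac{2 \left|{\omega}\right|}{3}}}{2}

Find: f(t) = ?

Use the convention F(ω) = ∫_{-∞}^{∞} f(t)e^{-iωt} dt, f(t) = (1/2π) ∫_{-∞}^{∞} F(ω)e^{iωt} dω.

f(t) = \frac{1}{t^{2} + \frac{4}{9}}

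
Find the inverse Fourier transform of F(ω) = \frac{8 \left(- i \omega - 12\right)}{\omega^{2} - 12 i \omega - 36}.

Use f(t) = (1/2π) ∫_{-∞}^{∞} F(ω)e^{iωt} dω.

f(t) = 8 \left(6 t + 1\right) e^{- 6 t} u\left(t\right)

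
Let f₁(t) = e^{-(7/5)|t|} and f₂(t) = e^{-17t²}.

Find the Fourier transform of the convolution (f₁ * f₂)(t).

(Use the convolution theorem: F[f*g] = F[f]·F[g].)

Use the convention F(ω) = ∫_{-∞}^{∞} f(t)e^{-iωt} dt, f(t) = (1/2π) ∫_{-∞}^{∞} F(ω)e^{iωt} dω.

F[f₁*f₂](ω) = \frac{70 \sqrt{17} \sqrt{\pi} e^{- \frac{\omega^{2}}{68}}}{17 \left(25 \omega^{2} + 49\right)}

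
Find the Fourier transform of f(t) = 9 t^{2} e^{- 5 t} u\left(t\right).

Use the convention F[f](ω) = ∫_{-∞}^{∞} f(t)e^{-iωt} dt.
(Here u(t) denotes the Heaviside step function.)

F(ω) = \frac{18}{\left(i \omega + 5\right)^{3}}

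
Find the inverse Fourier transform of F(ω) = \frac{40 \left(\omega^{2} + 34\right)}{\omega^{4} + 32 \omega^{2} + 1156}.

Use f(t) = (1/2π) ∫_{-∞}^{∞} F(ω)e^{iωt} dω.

f(t) = 4 e^{- 5 \left|{t}\right|} \cos{\left(3 \left|{t}\right| \right)}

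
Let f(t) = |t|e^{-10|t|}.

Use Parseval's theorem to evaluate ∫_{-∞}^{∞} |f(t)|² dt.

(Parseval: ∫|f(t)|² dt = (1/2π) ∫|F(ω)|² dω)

∫|f(t)|² dt = \frac{1}{2000}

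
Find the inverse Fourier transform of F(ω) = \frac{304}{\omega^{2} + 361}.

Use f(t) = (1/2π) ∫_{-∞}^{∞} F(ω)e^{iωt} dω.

f(t) = 8 e^{- 19 \left|{t}\right|}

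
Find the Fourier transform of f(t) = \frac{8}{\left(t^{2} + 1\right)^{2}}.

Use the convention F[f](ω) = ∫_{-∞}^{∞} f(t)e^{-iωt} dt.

F(ω) = 4 \pi \left(\left|{\omega}\right| + 1\right) e^{- \left|{\omega}\right|}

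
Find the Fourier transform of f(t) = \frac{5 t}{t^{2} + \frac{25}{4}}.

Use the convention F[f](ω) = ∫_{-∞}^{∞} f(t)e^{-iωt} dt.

F(ω) = - 5 i \pi e^{- \frac{5 \left|{\omega}\right|}{2}} \operatorname{sign}{\left(\omega \right)}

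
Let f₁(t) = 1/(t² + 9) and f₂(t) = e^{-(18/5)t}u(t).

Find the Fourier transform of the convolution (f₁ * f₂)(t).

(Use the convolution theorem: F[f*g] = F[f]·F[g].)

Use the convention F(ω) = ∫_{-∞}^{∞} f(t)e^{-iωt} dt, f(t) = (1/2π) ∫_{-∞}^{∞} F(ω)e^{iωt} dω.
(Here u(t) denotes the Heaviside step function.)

F[f₁*f₂](ω) = \frac{5 \pi e^{- 3 \left|{\omega}\right|}}{3 \left(5 i \omega + 18\right)}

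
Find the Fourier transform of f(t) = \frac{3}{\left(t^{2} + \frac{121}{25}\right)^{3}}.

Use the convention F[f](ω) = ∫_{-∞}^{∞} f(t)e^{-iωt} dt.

F(ω) = \frac{375 \pi \left(121 \omega^{2} + 165 \left|{\omega}\right| + 75\right) e^{- \frac{11 \left|{\omega}\right|}{5}}}{1288408}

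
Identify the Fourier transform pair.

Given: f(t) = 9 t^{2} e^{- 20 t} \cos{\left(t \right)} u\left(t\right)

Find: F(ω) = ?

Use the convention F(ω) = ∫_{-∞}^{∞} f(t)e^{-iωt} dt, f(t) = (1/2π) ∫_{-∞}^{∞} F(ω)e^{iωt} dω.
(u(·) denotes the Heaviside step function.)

F(ω) = \frac{18 \left(- 3 i \omega + \left(i \omega + 20\right)^{3} - 60\right)}{\left(\left(i \omega + 20\right)^{2} + 1\right)^{3}}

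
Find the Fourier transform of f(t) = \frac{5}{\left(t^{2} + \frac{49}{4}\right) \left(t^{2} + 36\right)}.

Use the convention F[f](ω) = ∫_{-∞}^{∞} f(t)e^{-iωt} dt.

F(ω) = - \frac{2 \pi e^{- 6 \left|{\omega}\right|}}{57} + \frac{8 \pi e^{- \frac{7 \left|{\omega}\right|}{2}}}{133}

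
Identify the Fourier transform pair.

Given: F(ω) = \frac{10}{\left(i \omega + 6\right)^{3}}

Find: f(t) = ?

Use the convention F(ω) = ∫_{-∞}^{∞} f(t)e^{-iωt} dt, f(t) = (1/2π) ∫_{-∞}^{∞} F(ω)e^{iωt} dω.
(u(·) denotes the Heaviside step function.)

f(t) = 5 t^{2} e^{- 6 t} u\left(t\right)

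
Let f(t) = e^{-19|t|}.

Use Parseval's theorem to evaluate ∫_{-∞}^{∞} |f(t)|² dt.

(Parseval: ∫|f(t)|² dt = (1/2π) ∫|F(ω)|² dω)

∫|f(t)|² dt = \frac{1}{19}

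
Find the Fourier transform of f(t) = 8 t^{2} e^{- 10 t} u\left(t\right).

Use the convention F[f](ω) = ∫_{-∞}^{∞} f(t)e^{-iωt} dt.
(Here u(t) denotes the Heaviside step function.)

F(ω) = \frac{16}{\left(i \omega + 10\right)^{3}}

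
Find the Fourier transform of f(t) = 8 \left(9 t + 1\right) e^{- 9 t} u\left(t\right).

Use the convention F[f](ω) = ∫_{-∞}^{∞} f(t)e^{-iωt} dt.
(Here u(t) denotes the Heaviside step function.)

F(ω) = \frac{8 \left(- i \omega - 18\right)}{\omega^{2} - 18 i \omega - 81}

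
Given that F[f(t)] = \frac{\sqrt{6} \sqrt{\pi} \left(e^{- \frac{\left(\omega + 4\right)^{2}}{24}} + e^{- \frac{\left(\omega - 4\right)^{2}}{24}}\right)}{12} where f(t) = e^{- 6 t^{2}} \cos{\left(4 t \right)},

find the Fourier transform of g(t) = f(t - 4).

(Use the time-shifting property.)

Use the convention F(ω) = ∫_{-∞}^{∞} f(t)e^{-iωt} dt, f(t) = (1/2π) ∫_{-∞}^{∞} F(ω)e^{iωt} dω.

F[g](ω) = \frac{\sqrt{6} \sqrt{\pi} \left(e^{\frac{2 \omega}{3}} + 1\right) e^{- \frac{\omega^{2}}{24} - \frac{\omega}{3} - 4 i \omega - \frac{2}{3}}}{12}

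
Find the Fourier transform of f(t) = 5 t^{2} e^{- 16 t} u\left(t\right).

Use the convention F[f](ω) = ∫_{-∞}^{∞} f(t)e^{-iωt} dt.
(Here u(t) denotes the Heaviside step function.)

F(ω) = \frac{10}{\left(i \omega + 16\right)^{3}}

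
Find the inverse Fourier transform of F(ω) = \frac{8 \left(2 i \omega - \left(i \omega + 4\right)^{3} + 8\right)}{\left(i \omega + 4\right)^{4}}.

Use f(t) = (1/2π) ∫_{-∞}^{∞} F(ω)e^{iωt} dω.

f(t) = 8 \left(t^{2} - 1\right) e^{- 4 t} u\left(t\right)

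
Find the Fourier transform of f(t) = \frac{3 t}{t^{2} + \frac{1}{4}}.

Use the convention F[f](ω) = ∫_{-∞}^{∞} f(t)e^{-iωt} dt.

F(ω) = - 3 i \pi e^{- \frac{\left|{\omega}\right|}{2}} \operatorname{sign}{\left(\omega \right)}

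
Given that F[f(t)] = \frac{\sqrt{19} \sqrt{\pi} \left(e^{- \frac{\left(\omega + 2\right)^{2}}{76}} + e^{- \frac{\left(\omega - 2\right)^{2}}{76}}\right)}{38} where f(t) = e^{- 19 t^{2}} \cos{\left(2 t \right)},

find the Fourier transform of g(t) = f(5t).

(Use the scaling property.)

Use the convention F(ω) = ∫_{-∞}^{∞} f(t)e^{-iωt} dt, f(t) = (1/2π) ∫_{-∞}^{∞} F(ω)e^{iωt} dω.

F[g](ω) = \frac{\sqrt{19} \sqrt{\pi} \left(e^{\frac{2 \omega}{95}} + 1\right) e^{- \frac{\omega^{2}}{1900} - \frac{\omega}{95} - \frac{1}{19}}}{190}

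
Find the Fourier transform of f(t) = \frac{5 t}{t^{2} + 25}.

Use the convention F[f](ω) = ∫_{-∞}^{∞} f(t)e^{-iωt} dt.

F(ω) = - 5 i \pi e^{- 5 \left|{\omega}\right|} \operatorname{sign}{\left(\omega \right)}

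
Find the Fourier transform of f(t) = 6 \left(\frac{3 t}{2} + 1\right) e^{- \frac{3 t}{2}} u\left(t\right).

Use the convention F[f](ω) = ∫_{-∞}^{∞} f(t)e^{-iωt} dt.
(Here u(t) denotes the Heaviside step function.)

F(ω) = \frac{24 \left(- i \omega - 3\right)}{4 \omega^{2} - 12 i \omega - 9}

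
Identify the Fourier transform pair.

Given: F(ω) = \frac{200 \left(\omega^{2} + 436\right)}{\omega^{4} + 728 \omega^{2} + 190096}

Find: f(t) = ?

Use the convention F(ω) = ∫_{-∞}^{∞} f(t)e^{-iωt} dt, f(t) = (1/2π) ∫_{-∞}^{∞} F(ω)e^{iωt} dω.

f(t) = 5 e^{- 20 \left|{t}\right|} \cos{\left(6 t \right)}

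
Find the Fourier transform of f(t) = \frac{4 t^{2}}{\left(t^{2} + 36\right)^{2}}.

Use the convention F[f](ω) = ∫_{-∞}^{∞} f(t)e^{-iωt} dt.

F(ω) = \frac{\pi \left(1 - 6 \left|{\omega}\right|\right) e^{- 6 \left|{\omega}\right|}}{3}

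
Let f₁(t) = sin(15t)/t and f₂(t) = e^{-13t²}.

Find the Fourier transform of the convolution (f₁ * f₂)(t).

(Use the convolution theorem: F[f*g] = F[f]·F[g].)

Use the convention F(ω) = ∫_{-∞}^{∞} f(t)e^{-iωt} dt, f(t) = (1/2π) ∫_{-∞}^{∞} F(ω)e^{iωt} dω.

F[f₁*f₂](ω) = \begin{cases} \frac{\sqrt{13} \pi^{\frac{3}{2}} e^{- \frac{\omega^{2}}{52}}}{13} & \text{for}\: \omega > -15 \wedge \omega < 15 \\0 & \text{otherwise} \end{cases}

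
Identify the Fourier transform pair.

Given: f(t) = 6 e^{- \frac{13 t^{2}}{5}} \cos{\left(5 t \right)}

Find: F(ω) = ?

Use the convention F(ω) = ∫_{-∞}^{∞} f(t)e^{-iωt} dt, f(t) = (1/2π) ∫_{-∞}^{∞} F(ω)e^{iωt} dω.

F(ω) = \frac{3 \sqrt{65} \sqrt{\pi} \left(e^{\frac{25 \omega}{13}} + 1\right) e^{- \frac{5 \omega^{2}}{52} - \frac{25 \omega}{26} - \frac{125}{52}}}{13}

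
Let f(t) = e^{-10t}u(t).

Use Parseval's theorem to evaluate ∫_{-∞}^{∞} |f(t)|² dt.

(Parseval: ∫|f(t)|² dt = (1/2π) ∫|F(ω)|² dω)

∫|f(t)|² dt = \frac{1}{20}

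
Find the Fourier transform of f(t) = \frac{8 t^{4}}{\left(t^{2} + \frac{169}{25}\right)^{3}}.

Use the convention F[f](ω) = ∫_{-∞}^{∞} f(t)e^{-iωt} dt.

F(ω) = \frac{\pi \left(169 \omega^{2} - 325 \left|{\omega}\right| + 75\right) e^{- \frac{13 \left|{\omega}\right|}{5}}}{65}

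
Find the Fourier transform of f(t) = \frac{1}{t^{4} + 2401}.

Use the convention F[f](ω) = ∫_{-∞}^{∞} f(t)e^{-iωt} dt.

F(ω) = \frac{\pi e^{- \frac{7 \sqrt{2} \left|{\omega}\right|}{2}} \sin{\left(\frac{7 \sqrt{2} \left|{\omega}\right|}{2} + \frac{\pi}{4} \right)}}{343}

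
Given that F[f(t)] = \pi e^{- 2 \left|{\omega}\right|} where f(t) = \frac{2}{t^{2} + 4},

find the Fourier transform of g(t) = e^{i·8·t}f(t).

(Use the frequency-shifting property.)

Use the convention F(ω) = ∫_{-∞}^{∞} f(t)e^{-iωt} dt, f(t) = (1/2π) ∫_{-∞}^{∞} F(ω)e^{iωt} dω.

F[g](ω) = \pi e^{- 2 \left|{\omega - 8}\right|}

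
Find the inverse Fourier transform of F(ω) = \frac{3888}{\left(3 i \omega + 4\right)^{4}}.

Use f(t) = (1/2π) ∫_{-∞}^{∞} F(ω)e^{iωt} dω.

f(t) = 8 t^{3} e^{- \frac{4 t}{3}} u\left(t\right)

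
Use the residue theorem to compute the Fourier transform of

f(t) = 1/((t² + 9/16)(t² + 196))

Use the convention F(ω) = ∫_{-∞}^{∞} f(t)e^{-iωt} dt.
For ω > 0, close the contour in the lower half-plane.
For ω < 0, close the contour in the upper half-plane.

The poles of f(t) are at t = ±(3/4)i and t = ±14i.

Let g(z) = f(z)e^{-iωz}; for large |z| the factor e^{-iωz} decays in the lower half-plane when ω > 0 and in the upper half-plane when ω < 0.

Case ω > 0 (lower half-plane, clockwise contour ⇒ F(ω) = -2πi·ΣRes):
  Res_{z = - \frac{3 i}{4}} g(z) = \frac{32 i e^{- \frac{3 \omega}{4}}}{9381}
  Res_{z = - 14 i} g(z) = - \frac{4 i e^{- 14 \omega}}{21889}
  F(ω) = -2πi·ΣRes = - \frac{8 \pi e^{- 14 \omega}}{21889} + \frac{64 \pi e^{- \frac{3 \omega}{4}}}{9381}

Case ω < 0 (upper half-plane, counterclockwise contour ⇒ F(ω) = +2πi·ΣRes):
  Res_{z = \frac{3 i}{4}} g(z) = - \frac{32 i e^{\frac{3 \omega}{4}}}{9381}
  Res_{z = 14 i} g(z) = \frac{4 i e^{14 \omega}}{21889}
  F(ω) = 2πi·ΣRes = \frac{8 \pi \left(56 e^{\frac{3 \omega}{4}} - 3 e^{14 \omega}\right)}{65667}

Both cases combine into a single formula in |ω|:

F(ω) = - \frac{8 \pi e^{- 14 \left|{\omega}\right|}}{21889} + \frac{64 \pi e^{- \frac{3 \left|{\omega}\right|}{4}}}{9381}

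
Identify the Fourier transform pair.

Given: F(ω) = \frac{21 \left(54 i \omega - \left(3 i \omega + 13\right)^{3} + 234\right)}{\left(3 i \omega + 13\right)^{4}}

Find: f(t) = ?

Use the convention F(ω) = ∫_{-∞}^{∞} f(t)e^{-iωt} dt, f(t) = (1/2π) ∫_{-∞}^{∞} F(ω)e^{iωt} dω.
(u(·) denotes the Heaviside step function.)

f(t) = 7 \left(t^{2} - 1\right) e^{- \frac{13 t}{3}} u\left(t\right)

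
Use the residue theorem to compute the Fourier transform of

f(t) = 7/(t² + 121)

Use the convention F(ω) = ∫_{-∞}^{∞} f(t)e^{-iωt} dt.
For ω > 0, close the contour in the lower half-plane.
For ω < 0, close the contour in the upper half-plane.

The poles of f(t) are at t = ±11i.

Let g(z) = f(z)e^{-iωz}; for large |z| the factor e^{-iωz} decays in the lower half-plane when ω > 0 and in the upper half-plane when ω < 0.

Case ω > 0 (lower half-plane, clockwise contour ⇒ F(ω) = -2πi·ΣRes):
  Res_{z = - 11 i} g(z) = \frac{7 i e^{- 11 \omega}}{22}
  F(ω) = -2πi·ΣRes = \frac{7 \pi e^{- 11 \omega}}{11}

Case ω < 0 (upper half-plane, counterclockwise contour ⇒ F(ω) = +2πi·ΣRes):
  Res_{z = 11 i} g(z) = - \frac{7 i e^{11 \omega}}{22}
  F(ω) = 2πi·ΣRes = \frac{7 \pi e^{11 \omega}}{11}

Both cases combine into a single formula in |ω|:

F(ω) = \frac{7 \pi e^{- 11 \left|{\omega}\right|}}{11}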